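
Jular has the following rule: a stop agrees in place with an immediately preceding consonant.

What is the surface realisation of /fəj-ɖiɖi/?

[fəjɟiɖi]

The rule targets /ɖ/ (voiced retroflex stop), which sits after the trigger /j/ (palatal).
A voiced palatal stop is [ɟ], so the surface segment is [ɟ].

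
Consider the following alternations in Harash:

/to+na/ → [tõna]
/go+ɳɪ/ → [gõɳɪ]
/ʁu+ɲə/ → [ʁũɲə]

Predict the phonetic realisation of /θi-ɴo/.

[θĩɴo]

The data show regressive nasality assimilation (vowel nasalisation): /o/ → [õ] before /n/; /o/ → [õ] before /ɳ/; /u/ → [ũ] before /ɲ/ — a vowel is nasalised by an immediately following nasal consonant.
/i/ sits next to the nasal /ɴ/ and is therefore nasalised to [ĩ].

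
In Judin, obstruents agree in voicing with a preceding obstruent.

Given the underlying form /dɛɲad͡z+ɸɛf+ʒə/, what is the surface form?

/ɸ/ is a voiceless bilabial fricative. The preceding trigger /d͡z/ is voiced, so /ɸ/ must become voiced as well.
Changing only its voicing to voiced gives [β] — the voiced bilabial fricative.
At the second juncture, /ʒ/ likewise becomes [ʃ] adjacent to /f/.

[dɛɲad͡zβɛfʃə]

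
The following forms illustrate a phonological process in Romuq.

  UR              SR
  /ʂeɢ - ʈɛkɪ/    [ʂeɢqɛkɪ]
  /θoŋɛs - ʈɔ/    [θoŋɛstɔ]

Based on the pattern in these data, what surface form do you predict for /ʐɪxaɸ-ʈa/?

The data show progressive place assimilation: /ʈ/ → [q] after /ɢ/; /ʈ/ → [t] after /s/. In each pair only place changes, matching the preceding consonant, while manner and voice stay constant.
The rule targets /ʈ/ (voiceless retroflex stop), which sits after the trigger /ɸ/ (bilabial).
A voiceless bilabial stop is [p], so the surface segment is [p].

[ʐɪxaɸpa]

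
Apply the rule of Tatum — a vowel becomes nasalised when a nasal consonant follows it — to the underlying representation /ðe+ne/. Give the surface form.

/e/ sits next to the nasal /n/ and is therefore nasalised to [ẽ].

[ðẽne]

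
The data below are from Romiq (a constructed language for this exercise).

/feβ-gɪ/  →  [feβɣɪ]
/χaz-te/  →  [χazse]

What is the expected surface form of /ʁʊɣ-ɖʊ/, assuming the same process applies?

The data show progressive manner assimilation: /g/ → [ɣ] after /β/; /t/ → [s] after /z/. In each pair only manner changes, matching the preceding consonant, while place and voice stay constant.
/ɖ/ is a voiced retroflex stop. The preceding trigger /ɣ/ is a fricative, so /ɖ/ must become a fricative as well.
The voiced retroflex fricative is [ʐ], so /ɖ/ → [ʐ].

[ʁʊɣʐʊ]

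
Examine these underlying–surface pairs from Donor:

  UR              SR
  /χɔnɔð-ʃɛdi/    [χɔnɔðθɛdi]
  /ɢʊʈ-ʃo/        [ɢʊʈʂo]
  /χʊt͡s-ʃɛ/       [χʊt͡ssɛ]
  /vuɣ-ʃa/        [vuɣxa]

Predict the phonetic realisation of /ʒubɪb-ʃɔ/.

[ʒubɪbɸɔ]

The data show progressive place assimilation: /ʃ/ → [θ] after /ð/; /ʃ/ → [ʂ] after /ʈ/; /ʃ/ → [s] after /t͡s/; /ʃ/ → [x] after /ɣ/. In each pair only place changes, matching the preceding consonant, while manner and voice stay constant.
The rule targets /ʃ/ (voiceless postalveolar fricative), which sits after the trigger /b/ (bilabial).
Changing only its place to bilabial gives [ɸ] — the voiceless bilabial fricative.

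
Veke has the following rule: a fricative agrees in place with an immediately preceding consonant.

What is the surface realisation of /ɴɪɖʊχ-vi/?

[ɴɪɖʊχʁi]

The rule targets /v/ (voiced labiodental fricative), which sits after the trigger /χ/ (uvular).
The voiced uvular fricative is [ʁ], so /v/ → [ʁ].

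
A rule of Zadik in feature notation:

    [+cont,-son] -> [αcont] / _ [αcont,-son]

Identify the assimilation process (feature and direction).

The shared variable α links the value of [cont] on the target to that of the neighbouring obstruent. [cont] distinguishes stops from fricatives — a manner-of-articulation feature — so this is manner assimilation.
Since the environment is written after the underscore, the trigger follows the target; the direction is regressive.

regressive manner assimilation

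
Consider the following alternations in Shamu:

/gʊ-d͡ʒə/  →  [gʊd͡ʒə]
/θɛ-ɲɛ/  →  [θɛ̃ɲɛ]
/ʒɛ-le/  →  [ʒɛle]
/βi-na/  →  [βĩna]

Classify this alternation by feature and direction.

regressive nasality assimilation (vowel nasalisation)

The vowel /ɛ/ surfaces as nasalised [ɛ̃] next to the following nasal /ɲ/ — it has acquired the [+nasal] feature of its neighbour.
The other form shows the same pattern: /i/ → [ĩ] before /n/ — each time a vowel is nasalised next to a following nasal.
No change occurs in [gʊd͡ʒə], [ʒɛle] because the vowel at the boundary is adjacent to an oral consonant, not a nasal (/ʊ/ next to /d͡ʒ/; /ɛ/ next to /l/).
Because the conditioning nasal is to the right of the vowel that changes, the process is regressive (anticipatory).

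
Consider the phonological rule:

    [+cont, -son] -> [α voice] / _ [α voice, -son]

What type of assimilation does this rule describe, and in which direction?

regressive voicing assimilation

The shared variable α links the value of [voice] on the target to the same value on the neighbouring segment, so voicing is the feature that assimilates.
Since the environment is written after the underscore, the trigger follows the target; the direction is regressive.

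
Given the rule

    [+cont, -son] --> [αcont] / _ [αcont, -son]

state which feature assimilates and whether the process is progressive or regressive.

The rule copies [cont] (continuancy) from the environment onto the target fricatives; since [±cont] encodes the stop/fricative manner contrast, the assimilating dimension is manner.
Since the environment is written after the underscore, the trigger follows the target; the direction is regressive.

regressive manner assimilation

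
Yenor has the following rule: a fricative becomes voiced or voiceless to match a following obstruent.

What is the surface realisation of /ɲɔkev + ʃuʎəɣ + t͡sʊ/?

/v/ is a voiced labiodental fricative. The following trigger /ʃ/ is voiceless, so /v/ must become voiceless as well.
The voiceless labiodental fricative is [f], so /v/ → [f].
The same rule applies at the second boundary: /ɣ/ → [x] next to /t͡s/.

[ɲɔkefʃuʎəxt͡sʊ]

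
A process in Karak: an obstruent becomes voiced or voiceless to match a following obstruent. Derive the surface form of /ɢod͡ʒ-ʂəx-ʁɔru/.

/d͡ʒ/ is a voiced postalveolar affricate. The following trigger /ʂ/ is voiceless, so /d͡ʒ/ must become voiceless as well.
A voiceless postalveolar affricate is [t͡ʃ], so the surface segment is [t͡ʃ].
At the second juncture, /x/ likewise becomes [ɣ] adjacent to /ʁ/.

[ɢot͡ʃʂəɣʁɔru]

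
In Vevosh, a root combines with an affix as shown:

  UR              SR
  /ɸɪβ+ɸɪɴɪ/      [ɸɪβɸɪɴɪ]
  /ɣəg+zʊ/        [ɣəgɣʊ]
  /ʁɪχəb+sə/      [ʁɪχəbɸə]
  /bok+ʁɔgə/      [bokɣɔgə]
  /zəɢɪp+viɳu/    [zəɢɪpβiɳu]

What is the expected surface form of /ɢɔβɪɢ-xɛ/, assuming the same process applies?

[ɢɔβɪɢχɛ]

The data show progressive place assimilation: /z/ → [ɣ] after /g/; /s/ → [ɸ] after /b/; /ʁ/ → [ɣ] after /k/; /v/ → [β] after /p/. In each pair only place changes, matching the preceding consonant, while manner and voice stay constant.
No alternation appears in [ɸɪβɸɪɴɪ]: there the adjacent consonants already agree in place (/ɸ/ and /β/ are both bilabial), so this form is consistent with the same rule.
/x/ is a voiceless velar fricative. The preceding trigger /ɢ/ is uvular, so /x/ must become uvular as well.
A voiceless uvular fricative is [χ], so the surface segment is [χ].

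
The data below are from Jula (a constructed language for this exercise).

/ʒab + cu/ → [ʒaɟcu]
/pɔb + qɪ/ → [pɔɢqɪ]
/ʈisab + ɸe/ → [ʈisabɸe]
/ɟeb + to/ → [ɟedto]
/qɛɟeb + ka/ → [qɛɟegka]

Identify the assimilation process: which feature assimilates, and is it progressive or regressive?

regressive place assimilation

Comparing underlying and surface forms, /b/ → [ɟ] is the alternation; the neighbouring /c/ is constant.
/b/ is bilabial while /c/ is palatal; the output [ɟ] is palatal, matching the trigger — so the feature that spreads is place.
Manner and voice are unchanged, so the assimilation is partial, not total.
The other alternating forms pattern the same way: /b/ → [ɢ] before /q/ (bilabial → uvular, matching uvular); /b/ → [d] before /t/ (bilabial → alveolar, matching alveolar); /b/ → [g] before /k/ (bilabial → velar, matching velar) — only place changes, and always toward the following segment.
Nothing changes in [ʈisabɸe]: there the adjacent consonants already agree in place (/b/ and /ɸ/ are both bilabial), so this form is consistent with the same rule.
Since the segment that changes precedes the conditioning segment, the assimilation is regressive.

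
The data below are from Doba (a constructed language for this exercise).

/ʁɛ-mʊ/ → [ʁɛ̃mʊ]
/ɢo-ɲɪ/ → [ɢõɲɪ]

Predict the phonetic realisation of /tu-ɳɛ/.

[tũɳɛ]

The data show regressive nasality assimilation (vowel nasalisation): /ɛ/ → [ɛ̃] before /m/; /o/ → [õ] before /ɲ/ — a vowel is nasalised by an immediately following nasal consonant.
/u/ sits next to the nasal /ɳ/ and is therefore nasalised to [ũ].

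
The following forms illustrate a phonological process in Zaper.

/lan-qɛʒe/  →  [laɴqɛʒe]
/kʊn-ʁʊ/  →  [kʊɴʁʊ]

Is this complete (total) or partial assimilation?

Underlying /n/ is realised as [ɴ] next to /q/; /q/ itself does not change.
/n/ is alveolar while /q/ is uvular; the output [ɴ] is uvular, matching the trigger — so the feature that spreads is place.
Manner and voice are unchanged, so the assimilation is partial, not total.
Checking the remaining alternation: /n/ → [ɴ] before /ʁ/ (alveolar → uvular, matching uvular) — only place changes, and always toward the following segment.

partial assimilation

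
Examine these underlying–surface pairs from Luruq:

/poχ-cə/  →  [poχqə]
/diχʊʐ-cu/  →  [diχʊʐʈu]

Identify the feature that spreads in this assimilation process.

place

Comparing underlying and surface forms, /c/ → [q] is the alternation; the neighbouring /χ/ is constant.
/c/ is palatal while /χ/ is uvular; the output [q] is uvular, matching the trigger — so the feature that spreads is place.
The other alternating form patterns the same way: /c/ → [ʈ] after /ʐ/ (palatal → retroflex, matching retroflex) — only place changes, and always toward the preceding segment.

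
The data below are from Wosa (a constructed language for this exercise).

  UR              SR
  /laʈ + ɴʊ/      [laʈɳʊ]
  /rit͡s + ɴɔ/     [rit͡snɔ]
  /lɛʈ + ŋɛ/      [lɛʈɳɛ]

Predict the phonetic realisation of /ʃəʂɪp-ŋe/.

The data show progressive place assimilation: /ɴ/ → [ɳ] after /ʈ/; /ɴ/ → [n] after /t͡s/; /ŋ/ → [ɳ] after /ʈ/. In each pair only place changes, matching the preceding consonant, while manner and voice stay constant.
The rule targets /ŋ/ (voiced velar nasal), which sits after the trigger /p/ (bilabial).
A voiced bilabial nasal is [m], so the surface segment is [m].

[ʃəʂɪpme]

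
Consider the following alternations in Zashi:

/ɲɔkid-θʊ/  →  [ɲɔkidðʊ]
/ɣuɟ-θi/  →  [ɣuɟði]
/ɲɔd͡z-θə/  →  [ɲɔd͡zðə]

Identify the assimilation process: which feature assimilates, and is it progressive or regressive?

progressive voicing assimilation

Underlying /θ/ is realised as [ð] next to /d/; /d/ itself does not change.
The change voiceless → voiced matches the voicing of the preceding /d/, identifying this as voicing assimilation.
Place and manner are unchanged, so the assimilation is partial, not total.
The other alternating forms pattern the same way: /θ/ → [ð] after /ɟ/ (voiceless → voiced, matching voiced); /θ/ → [ð] after /d͡z/ (voiceless → voiced, matching voiced) — only voicing changes, and always toward the preceding segment.
Since the segment that changes follows the conditioning segment, the assimilation is progressive.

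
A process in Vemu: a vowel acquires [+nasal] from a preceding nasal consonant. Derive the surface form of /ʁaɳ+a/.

The vowel /a/ is adjacent to the preceding nasal /ɳ/, so it acquires [+nasal] and surfaces as [ã].

[ʁaɳã]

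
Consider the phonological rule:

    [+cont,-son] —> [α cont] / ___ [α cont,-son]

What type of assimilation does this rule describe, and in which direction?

regressive manner assimilation

The rule copies [cont] (continuancy) from the environment onto the target fricatives; since [±cont] encodes the stop/fricative manner contrast, the assimilating dimension is manner.
Since the environment is written after the underscore, the trigger follows the target; the direction is regressive.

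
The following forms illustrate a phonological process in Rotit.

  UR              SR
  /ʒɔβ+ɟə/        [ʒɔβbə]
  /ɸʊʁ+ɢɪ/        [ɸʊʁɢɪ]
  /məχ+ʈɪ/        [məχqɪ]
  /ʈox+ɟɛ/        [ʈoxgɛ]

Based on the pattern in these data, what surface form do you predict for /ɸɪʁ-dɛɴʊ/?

[ɸɪʁɢɛɴʊ]

The data show progressive place assimilation: /ɟ/ → [b] after /β/; /ʈ/ → [q] after /χ/; /ɟ/ → [g] after /x/. In each pair only place changes, matching the preceding consonant, while manner and voice stay constant.
Nothing changes in [ɸʊʁɢɪ]: there the adjacent consonants already agree in place (/ɢ/ and /ʁ/ are both uvular), so this form is consistent with the same rule.
The rule targets /d/ (voiced alveolar stop), which sits after the trigger /ʁ/ (uvular).
A voiced uvular stop is [ɢ], so the surface segment is [ɢ].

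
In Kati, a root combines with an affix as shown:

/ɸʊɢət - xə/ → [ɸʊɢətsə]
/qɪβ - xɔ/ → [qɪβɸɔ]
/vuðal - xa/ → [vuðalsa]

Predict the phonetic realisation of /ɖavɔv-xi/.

[ɖavɔvfi]

The data show progressive place assimilation: /x/ → [s] after /t/; /x/ → [ɸ] after /β/; /x/ → [s] after /l/. In each pair only place changes, matching the preceding consonant, while manner and voice stay constant.
The rule targets /x/ (voiceless velar fricative), which sits after the trigger /v/ (labiodental).
Changing only its place to labiodental gives [f] — the voiceless labiodental fricative.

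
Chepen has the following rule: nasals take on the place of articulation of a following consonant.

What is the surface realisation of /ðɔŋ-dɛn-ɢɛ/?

[ðɔndɛɴɢɛ]

/ŋ/ is a voiced velar nasal. The following trigger /d/ is alveolar, so /ŋ/ must become alveolar as well.
The voiced alveolar nasal is [n], so /ŋ/ → [n].
The same rule applies at the second boundary: /n/ → [ɴ] next to /ɢ/.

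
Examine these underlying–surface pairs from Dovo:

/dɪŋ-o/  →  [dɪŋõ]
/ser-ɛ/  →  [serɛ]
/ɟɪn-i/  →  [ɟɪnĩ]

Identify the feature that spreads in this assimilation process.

The vowel /o/ surfaces as nasalised [õ] next to the preceding nasal /ŋ/ — it has acquired the [+nasal] feature of its neighbour.
The other form shows the same pattern: /i/ → [ĩ] after /n/ — each time a vowel is nasalised next to a preceding nasal.
No change occurs in [serɛ] because the vowel at the boundary is adjacent to an oral consonant, not a nasal (/ɛ/ next to /r/).

nasality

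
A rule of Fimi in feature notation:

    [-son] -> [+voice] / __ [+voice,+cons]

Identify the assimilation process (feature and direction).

The target ([-son], obstruents) acquires [+voice] next to a voiced consonant ([+voice,+cons]) — it takes on the voicing of its neighbour, so the feature that spreads is voicing.
The conditioning segment sits to the right of the focus bar, meaning the trigger follows the segment that changes — regressive assimilation.

regressive voicing assimilation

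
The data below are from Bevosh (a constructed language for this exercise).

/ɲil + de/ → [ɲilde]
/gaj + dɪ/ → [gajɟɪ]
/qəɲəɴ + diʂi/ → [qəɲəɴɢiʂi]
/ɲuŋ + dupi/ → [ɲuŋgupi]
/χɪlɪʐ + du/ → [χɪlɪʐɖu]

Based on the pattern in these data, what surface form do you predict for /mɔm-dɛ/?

The data show progressive place assimilation: /d/ → [ɟ] after /j/; /d/ → [ɢ] after /ɴ/; /d/ → [g] after /ŋ/; /d/ → [ɖ] after /ʐ/. In each pair only place changes, matching the preceding consonant, while manner and voice stay constant.
No alternation appears in [ɲilde]: there the adjacent consonants already agree in place (/d/ and /l/ are both alveolar), so this form is consistent with the same rule.
The rule targets /d/ (voiced alveolar stop), which sits after the trigger /m/ (bilabial).
A voiced bilabial stop is [b], so the surface segment is [b].

[mɔmbɛ]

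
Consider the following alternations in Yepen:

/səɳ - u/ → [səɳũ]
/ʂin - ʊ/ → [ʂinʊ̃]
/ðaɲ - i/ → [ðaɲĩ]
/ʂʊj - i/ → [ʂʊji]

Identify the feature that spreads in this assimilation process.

nasality

The vowel /u/ surfaces as nasalised [ũ] next to the preceding nasal /ɳ/ — it has acquired the [+nasal] feature of its neighbour.
The other forms show the same pattern: /ʊ/ → [ʊ̃] after /n/; /i/ → [ĩ] after /ɲ/ — each time a vowel is nasalised next to a preceding nasal.
No change occurs in [ʂʊji] because the vowel at the boundary is adjacent to an oral consonant, not a nasal (/i/ next to /j/).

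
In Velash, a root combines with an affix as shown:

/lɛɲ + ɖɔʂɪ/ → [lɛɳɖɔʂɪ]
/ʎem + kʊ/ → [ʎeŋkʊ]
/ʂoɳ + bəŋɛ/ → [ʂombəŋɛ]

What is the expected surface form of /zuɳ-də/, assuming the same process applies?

[zundə]

The data show regressive place assimilation: /ɲ/ → [ɳ] before /ɖ/; /m/ → [ŋ] before /k/; /ɳ/ → [m] before /b/. In each pair only place changes, matching the following consonant, while manner and voice stay constant.
/ɳ/ is a voiced retroflex nasal. The following trigger /d/ is alveolar, so /ɳ/ must become alveolar as well.
A voiced alveolar nasal is [n], so the surface segment is [n].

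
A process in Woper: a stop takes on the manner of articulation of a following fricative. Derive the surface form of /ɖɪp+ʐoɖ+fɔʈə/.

[ɖɪɸʐoʐfɔʈə]

The rule targets /p/ (voiceless bilabial stop), which sits before the trigger /ʐ/ (fricative).
Changing only its manner to fricative gives [ɸ] — the voiceless bilabial fricative.
The same rule applies at the second boundary: /ɖ/ → [ʐ] next to /f/.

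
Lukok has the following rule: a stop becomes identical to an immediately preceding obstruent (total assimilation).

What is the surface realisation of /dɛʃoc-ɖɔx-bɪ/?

[dɛʃoccɔxxɪ]

/ɖ/ is the segment targeted by the rule; it sits immediately after /c/, so it assimilates completely and surfaces as [c].
The same rule applies at the second boundary: /b/ → [x] next to /x/.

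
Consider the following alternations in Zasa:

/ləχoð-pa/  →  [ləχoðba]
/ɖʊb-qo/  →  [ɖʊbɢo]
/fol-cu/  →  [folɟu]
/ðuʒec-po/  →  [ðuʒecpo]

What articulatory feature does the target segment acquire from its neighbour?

Underlying /p/ is realised as [b] next to /ð/; /ð/ itself does not change.
The change voiceless → voiced matches the voicing of the preceding /ð/, identifying this as voicing assimilation.
Checking the remaining alternations: /q/ → [ɢ] after /b/ (voiceless → voiced, matching voiced); /c/ → [ɟ] after /l/ (voiceless → voiced, matching voiced) — only voicing changes, and always toward the preceding segment.
No alternation appears in [ðuʒecpo]: there the adjacent consonants already agree in voicing (/p/ and /c/ are both voiceless), so this form is consistent with the same rule.

voicing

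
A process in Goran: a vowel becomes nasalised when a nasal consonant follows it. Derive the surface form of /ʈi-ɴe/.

[ʈĩɴe]

The vowel /i/ is adjacent to the following nasal /ɴ/, so it acquires [+nasal] and surfaces as [ĩ].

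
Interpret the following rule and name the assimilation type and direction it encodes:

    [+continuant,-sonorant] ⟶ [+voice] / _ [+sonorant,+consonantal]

regressive voicing assimilation

The target ([+continuant,-sonorant], fricatives) acquires [+voice] next to a sonorant consonant ([+sonorant,+consonantal]) — it takes on the voicing of its neighbour, so the feature that spreads is voicing.
The conditioning segment sits to the right of the focus bar, meaning the trigger follows the segment that changes — regressive assimilation.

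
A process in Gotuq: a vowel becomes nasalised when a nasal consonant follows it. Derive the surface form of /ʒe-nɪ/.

/e/ sits next to the nasal /n/ and is therefore nasalised to [ẽ].

[ʒẽnɪ]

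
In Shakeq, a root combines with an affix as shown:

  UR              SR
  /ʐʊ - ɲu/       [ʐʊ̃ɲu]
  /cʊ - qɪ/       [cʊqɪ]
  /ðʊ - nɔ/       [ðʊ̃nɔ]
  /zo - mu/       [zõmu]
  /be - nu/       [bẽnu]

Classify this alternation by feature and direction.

The vowel /ʊ/ surfaces as nasalised [ʊ̃] next to the following nasal /ɲ/ — it has acquired the [+nasal] feature of its neighbour.
The other forms show the same pattern: /ʊ/ → [ʊ̃] before /n/; /o/ → [õ] before /m/; /e/ → [ẽ] before /n/ — each time a vowel is nasalised next to a following nasal.
No change occurs in [cʊqɪ] because the vowel at the boundary is adjacent to an oral consonant, not a nasal (/ʊ/ next to /q/).
Because the conditioning nasal is to the right of the vowel that changes, the process is regressive (anticipatory).

regressive nasality assimilation (vowel nasalisation)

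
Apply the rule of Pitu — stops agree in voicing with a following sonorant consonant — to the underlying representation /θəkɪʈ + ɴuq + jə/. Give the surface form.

The rule targets /ʈ/ (voiceless retroflex stop), which sits before the trigger /ɴ/ (voiced).
The voiced retroflex stop is [ɖ], so /ʈ/ → [ɖ].
At the second juncture, /q/ likewise becomes [ɢ] adjacent to /j/.

[θəkɪɖɴuɢjə]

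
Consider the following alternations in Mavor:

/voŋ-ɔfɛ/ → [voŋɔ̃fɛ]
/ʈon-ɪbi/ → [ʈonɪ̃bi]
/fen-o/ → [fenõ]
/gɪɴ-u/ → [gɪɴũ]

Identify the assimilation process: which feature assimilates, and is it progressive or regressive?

The vowel /ɔ/ surfaces as nasalised [ɔ̃] next to the preceding nasal /ŋ/ — it has acquired the [+nasal] feature of its neighbour.
The other forms show the same pattern: /ɪ/ → [ɪ̃] after /n/; /o/ → [õ] after /n/; /u/ → [ũ] after /ɴ/ — each time a vowel is nasalised next to a preceding nasal.
Because the conditioning nasal is to the left of the vowel that changes, the process is progressive (perseverative).

progressive nasality assimilation (vowel nasalisation)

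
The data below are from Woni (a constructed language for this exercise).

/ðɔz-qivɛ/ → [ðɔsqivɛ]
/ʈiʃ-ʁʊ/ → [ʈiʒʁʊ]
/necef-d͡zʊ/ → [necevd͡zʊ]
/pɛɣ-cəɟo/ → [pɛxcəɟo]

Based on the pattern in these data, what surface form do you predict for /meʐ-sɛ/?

[meʂsɛ]

The data show regressive voicing assimilation: /z/ → [s] before /q/; /ʃ/ → [ʒ] before /ʁ/; /f/ → [v] before /d͡z/; /ɣ/ → [x] before /c/. In each pair only voicing changes, matching the following consonant, while place and manner stay constant.
/ʐ/ is a voiced retroflex fricative. The following trigger /s/ is voiceless, so /ʐ/ must become voiceless as well.
Changing only its voicing to voiceless gives [ʂ] — the voiceless retroflex fricative.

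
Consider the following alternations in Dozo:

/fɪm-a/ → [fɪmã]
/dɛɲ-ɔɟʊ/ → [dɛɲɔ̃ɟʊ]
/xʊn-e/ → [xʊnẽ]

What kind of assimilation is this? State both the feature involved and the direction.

The vowel /a/ surfaces as nasalised [ã] next to the preceding nasal /m/ — it has acquired the [+nasal] feature of its neighbour.
The other forms show the same pattern: /ɔ/ → [ɔ̃] after /ɲ/; /e/ → [ẽ] after /n/ — each time a vowel is nasalised next to a preceding nasal.
Because the conditioning nasal is to the left of the vowel that changes, the process is progressive (perseverative).

progressive nasality assimilation (vowel nasalisation)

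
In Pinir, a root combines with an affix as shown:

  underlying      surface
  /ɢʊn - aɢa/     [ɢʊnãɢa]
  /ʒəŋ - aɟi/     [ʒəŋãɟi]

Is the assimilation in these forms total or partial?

The vowel /a/ surfaces as nasalised [ã] next to the preceding nasal /n/ — it has acquired the [+nasal] feature of its neighbour.
The other form shows the same pattern: /a/ → [ã] after /ŋ/ — each time a vowel is nasalised next to a preceding nasal.

partial assimilation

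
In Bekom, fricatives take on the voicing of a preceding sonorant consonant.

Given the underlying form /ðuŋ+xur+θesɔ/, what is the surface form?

[ðuŋɣurðesɔ]

The rule targets /x/ (voiceless velar fricative), which sits after the trigger /ŋ/ (voiced).
The voiced velar fricative is [ɣ], so /x/ → [ɣ].
At the second juncture, /θ/ likewise becomes [ð] adjacent to /r/.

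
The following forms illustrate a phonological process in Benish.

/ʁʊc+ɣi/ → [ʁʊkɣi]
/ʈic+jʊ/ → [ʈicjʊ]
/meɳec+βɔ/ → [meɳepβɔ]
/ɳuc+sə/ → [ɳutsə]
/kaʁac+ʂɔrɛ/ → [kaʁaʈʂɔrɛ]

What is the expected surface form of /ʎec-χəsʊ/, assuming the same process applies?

[ʎeqχəsʊ]

The data show regressive place assimilation: /c/ → [k] before /ɣ/; /c/ → [p] before /β/; /c/ → [t] before /s/; /c/ → [ʈ] before /ʂ/. In each pair only place changes, matching the following consonant, while manner and voice stay constant.
No alternation appears in [ʈicjʊ]: there the adjacent consonants already agree in place (/c/ and /j/ are both palatal), so this form is consistent with the same rule.
The rule targets /c/ (voiceless palatal stop), which sits before the trigger /χ/ (uvular).
A voiceless uvular stop is [q], so the surface segment is [q].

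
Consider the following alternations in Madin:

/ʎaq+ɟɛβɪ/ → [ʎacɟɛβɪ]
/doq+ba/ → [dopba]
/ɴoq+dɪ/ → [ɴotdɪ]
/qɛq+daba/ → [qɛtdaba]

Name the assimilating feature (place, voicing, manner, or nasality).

place

Comparing underlying and surface forms, /q/ → [c] is the alternation; the neighbouring /ɟ/ is constant.
/q/ is uvular while /ɟ/ is palatal; the output [c] is palatal, matching the trigger — so the feature that spreads is place.
The other alternating forms pattern the same way: /q/ → [p] before /b/ (uvular → bilabial, matching bilabial); /q/ → [t] before /d/ (uvular → alveolar, matching alveolar) — only place changes, and always toward the following segment.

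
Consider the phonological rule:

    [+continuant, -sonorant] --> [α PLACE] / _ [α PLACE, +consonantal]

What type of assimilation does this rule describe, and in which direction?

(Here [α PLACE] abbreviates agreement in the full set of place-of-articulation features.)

The shared variable α links the value of the place features (abbreviated [PLACE]) on the target to the same value on the neighbouring segment, so place is the feature that assimilates.
The conditioning segment sits to the right of the focus bar, meaning the trigger follows the segment that changes — regressive assimilation.

regressive place assimilation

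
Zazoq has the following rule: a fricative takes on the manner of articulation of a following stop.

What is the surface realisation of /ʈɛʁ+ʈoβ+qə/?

The rule targets /ʁ/ (voiced uvular fricative), which sits before the trigger /ʈ/ (stop).
A voiced uvular stop is [ɢ], so the surface segment is [ɢ].
At the second juncture, /β/ likewise becomes [b] adjacent to /q/.

[ʈɛɢʈobqə]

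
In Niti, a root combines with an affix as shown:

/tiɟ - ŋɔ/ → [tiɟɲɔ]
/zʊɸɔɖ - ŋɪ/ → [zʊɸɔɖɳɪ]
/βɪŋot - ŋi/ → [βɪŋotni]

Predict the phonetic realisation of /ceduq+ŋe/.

[ceduqɴe]

The data show progressive place assimilation: /ŋ/ → [ɲ] after /ɟ/; /ŋ/ → [ɳ] after /ɖ/; /ŋ/ → [n] after /t/. In each pair only place changes, matching the preceding consonant, while manner and voice stay constant.
The rule targets /ŋ/ (voiced velar nasal), which sits after the trigger /q/ (uvular).
A voiced uvular nasal is [ɴ], so the surface segment is [ɴ].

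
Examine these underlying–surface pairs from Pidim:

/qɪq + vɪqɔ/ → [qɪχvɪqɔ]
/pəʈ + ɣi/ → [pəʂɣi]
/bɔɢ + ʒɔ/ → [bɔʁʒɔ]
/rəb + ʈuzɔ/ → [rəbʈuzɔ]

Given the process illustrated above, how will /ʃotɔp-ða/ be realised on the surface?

The data show regressive manner assimilation: /q/ → [χ] before /v/; /ʈ/ → [ʂ] before /ɣ/; /ɢ/ → [ʁ] before /ʒ/. In each pair only manner changes, matching the following consonant, while place and voice stay constant.
Nothing changes in [rəbʈuzɔ]: there the adjacent consonants already agree in manner (/b/ and /ʈ/ are both stops), so this form is consistent with the same rule.
/p/ is a voiceless bilabial stop. The following trigger /ð/ is a fricative, so /p/ must become a fricative as well.
A voiceless bilabial fricative is [ɸ], so the surface segment is [ɸ].

[ʃotɔɸða]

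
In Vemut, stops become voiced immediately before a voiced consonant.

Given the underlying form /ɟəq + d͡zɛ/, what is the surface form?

[ɟəɢd͡zɛ]

The rule targets /q/ (voiceless uvular stop), which sits before the trigger /d͡z/ (voiced).
Changing only its voicing to voiced gives [ɢ] — the voiced uvular stop.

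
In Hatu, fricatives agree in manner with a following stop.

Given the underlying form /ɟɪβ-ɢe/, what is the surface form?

[ɟɪbɢe]

/β/ is a voiced bilabial fricative. The following trigger /ɢ/ is a stop, so /β/ must become a stop as well.
A voiced bilabial stop is [b], so the surface segment is [b].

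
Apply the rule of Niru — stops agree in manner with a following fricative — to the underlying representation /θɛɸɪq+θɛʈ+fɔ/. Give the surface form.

[θɛɸɪχθɛʂfɔ]

/q/ is a voiceless uvular stop. The following trigger /θ/ is a fricative, so /q/ must become a fricative as well.
A voiceless uvular fricative is [χ], so the surface segment is [χ].
At the second juncture, /ʈ/ likewise becomes [ʂ] adjacent to /f/.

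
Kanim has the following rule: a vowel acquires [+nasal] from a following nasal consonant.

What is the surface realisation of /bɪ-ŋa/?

/ɪ/ sits next to the nasal /ŋ/ and is therefore nasalised to [ɪ̃].

[bɪ̃ŋa]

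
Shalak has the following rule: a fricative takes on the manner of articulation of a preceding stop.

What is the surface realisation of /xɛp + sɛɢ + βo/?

[xɛptɛɢbo]

The rule targets /s/ (voiceless alveolar fricative), which sits after the trigger /p/ (stop).
A voiceless alveolar stop is [t], so the surface segment is [t].
At the second juncture, /β/ likewise becomes [b] adjacent to /ɢ/.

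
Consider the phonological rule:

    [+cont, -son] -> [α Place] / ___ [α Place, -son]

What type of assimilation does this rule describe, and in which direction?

regressive place assimilation

The shared variable α links the value of the place features (abbreviated [Place]) on the target to the same value on the neighbouring segment, so place is the feature that assimilates.
Since the environment is written after the underscore, the trigger follows the target; the direction is regressive.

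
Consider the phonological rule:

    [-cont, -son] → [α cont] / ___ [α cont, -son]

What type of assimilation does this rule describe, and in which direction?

regressive manner assimilation

The rule copies [cont] (continuancy) from the environment onto the target stops; since [±cont] encodes the stop/fricative manner contrast, the assimilating dimension is manner.
Since the environment is written after the underscore, the trigger follows the target; the direction is regressive.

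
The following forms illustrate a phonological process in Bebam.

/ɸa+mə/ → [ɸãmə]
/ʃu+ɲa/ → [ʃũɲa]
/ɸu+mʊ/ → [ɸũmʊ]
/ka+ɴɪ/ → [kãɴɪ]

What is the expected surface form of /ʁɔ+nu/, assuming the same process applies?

[ʁɔ̃nu]

The data show regressive nasality assimilation (vowel nasalisation): /a/ → [ã] before /m/; /u/ → [ũ] before /ɲ/; /u/ → [ũ] before /m/; /a/ → [ã] before /ɴ/ — a vowel is nasalised by an immediately following nasal consonant.
/ɔ/ sits next to the nasal /n/ and is therefore nasalised to [ɔ̃].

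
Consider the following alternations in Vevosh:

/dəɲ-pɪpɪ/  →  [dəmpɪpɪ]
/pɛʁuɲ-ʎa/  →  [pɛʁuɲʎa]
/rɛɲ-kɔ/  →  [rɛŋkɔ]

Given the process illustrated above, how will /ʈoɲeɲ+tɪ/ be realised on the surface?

[ʈoɲentɪ]

The data show regressive place assimilation: /ɲ/ → [m] before /p/; /ɲ/ → [ŋ] before /k/. In each pair only place changes, matching the following consonant, while manner and voice stay constant.
Nothing changes in [pɛʁuɲʎa]: there the adjacent consonants already agree in place (/ɲ/ and /ʎ/ are both palatal), so this form is consistent with the same rule.
/ɲ/ is a voiced palatal nasal. The following trigger /t/ is alveolar, so /ɲ/ must become alveolar as well.
Changing only its place to alveolar gives [n] — the voiced alveolar nasal.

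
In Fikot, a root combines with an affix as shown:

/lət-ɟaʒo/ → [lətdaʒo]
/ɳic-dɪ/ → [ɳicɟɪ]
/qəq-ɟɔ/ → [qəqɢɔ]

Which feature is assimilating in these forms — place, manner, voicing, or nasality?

The segment that alternates is /ɟ/, which surfaces as [d] when adjacent to /t/.
The change palatal → alveolar matches the place of the preceding /t/, identifying this as place assimilation.
The other alternating forms pattern the same way: /d/ → [ɟ] after /c/ (alveolar → palatal, matching palatal); /ɟ/ → [ɢ] after /q/ (palatal → uvular, matching uvular) — only place changes, and always toward the preceding segment.

place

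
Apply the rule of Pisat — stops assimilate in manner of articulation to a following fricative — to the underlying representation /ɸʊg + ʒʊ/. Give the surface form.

[ɸʊɣʒʊ]

/g/ is a voiced velar stop. The following trigger /ʒ/ is a fricative, so /g/ must become a fricative as well.
A voiced velar fricative is [ɣ], so the surface segment is [ɣ].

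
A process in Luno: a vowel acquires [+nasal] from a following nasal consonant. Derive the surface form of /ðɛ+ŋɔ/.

[ðɛ̃ŋɔ]

The vowel /ɛ/ is adjacent to the following nasal /ŋ/, so it acquires [+nasal] and surfaces as [ɛ̃].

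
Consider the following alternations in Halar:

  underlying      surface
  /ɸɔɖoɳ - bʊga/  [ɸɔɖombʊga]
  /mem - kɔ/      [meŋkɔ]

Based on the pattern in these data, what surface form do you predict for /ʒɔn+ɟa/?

The data show regressive place assimilation: /ɳ/ → [m] before /b/; /m/ → [ŋ] before /k/. In each pair only place changes, matching the following consonant, while manner and voice stay constant.
The rule targets /n/ (voiced alveolar nasal), which sits before the trigger /ɟ/ (palatal).
Changing only its place to palatal gives [ɲ] — the voiced palatal nasal.

[ʒɔɲɟa]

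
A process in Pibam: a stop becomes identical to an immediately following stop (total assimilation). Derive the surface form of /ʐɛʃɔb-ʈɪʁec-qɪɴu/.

[ʐɛʃɔʈʈɪʁeqqɪɴu]

/b/ is the segment targeted by the rule; it sits immediately before /ʈ/, so it assimilates completely and surfaces as [ʈ].
At the second juncture, /c/ likewise becomes [q] adjacent to /q/.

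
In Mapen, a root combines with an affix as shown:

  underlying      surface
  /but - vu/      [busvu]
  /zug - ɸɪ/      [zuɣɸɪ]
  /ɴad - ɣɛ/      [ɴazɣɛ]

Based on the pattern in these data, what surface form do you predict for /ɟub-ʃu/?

[ɟuβʃu]

The data show regressive manner assimilation: /t/ → [s] before /v/; /g/ → [ɣ] before /ɸ/; /d/ → [z] before /ɣ/. In each pair only manner changes, matching the following consonant, while place and voice stay constant.
The rule targets /b/ (voiced bilabial stop), which sits before the trigger /ʃ/ (fricative).
The voiced bilabial fricative is [β], so /b/ → [β].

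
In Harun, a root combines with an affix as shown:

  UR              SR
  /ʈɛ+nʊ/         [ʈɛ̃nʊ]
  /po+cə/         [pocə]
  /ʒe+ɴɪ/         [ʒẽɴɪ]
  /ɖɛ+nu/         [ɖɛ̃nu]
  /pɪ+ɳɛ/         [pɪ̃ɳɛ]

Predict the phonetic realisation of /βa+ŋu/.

[βãŋu]

The data show regressive nasality assimilation (vowel nasalisation): /ɛ/ → [ɛ̃] before /n/; /e/ → [ẽ] before /ɴ/; /ɪ/ → [ɪ̃] before /ɳ/ — a vowel is nasalised by an immediately following nasal consonant.
No change occurs in [pocə] because the vowel at the boundary is adjacent to an oral consonant, not a nasal (/o/ next to /c/).
/a/ sits next to the nasal /ŋ/ and is therefore nasalised to [ã].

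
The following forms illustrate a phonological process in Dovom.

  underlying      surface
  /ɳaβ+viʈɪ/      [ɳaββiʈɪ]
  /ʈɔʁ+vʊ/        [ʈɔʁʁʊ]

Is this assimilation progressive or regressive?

Comparing underlying and surface forms, /v/ → [β] is the alternation; the neighbouring /β/ is constant.
The output [β] is identical to the trigger /β/ — every feature (place, manner, voicing) has been copied — so this is total assimilation.
The other form behaves the same way: /v/ → [ʁ] after /ʁ/ — in each case the output is a copy of the preceding consonant.
The trigger is the preceding segment, so the direction is progressive (perseverative).

progressive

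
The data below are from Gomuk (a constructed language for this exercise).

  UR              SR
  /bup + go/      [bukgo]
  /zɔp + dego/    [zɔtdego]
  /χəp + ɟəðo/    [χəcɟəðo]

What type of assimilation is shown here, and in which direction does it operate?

regressive place assimilation

Underlying /p/ is realised as [k] next to /g/; /g/ itself does not change.
/p/ is bilabial while /g/ is velar; the output [k] is velar, matching the trigger — so the feature that spreads is place.
Manner and voice are unchanged, so the assimilation is partial, not total.
The other alternating forms pattern the same way: /p/ → [t] before /d/ (bilabial → alveolar, matching alveolar); /p/ → [c] before /ɟ/ (bilabial → palatal, matching palatal) — only place changes, and always toward the following segment.
Since the segment that changes precedes the conditioning segment, the assimilation is regressive.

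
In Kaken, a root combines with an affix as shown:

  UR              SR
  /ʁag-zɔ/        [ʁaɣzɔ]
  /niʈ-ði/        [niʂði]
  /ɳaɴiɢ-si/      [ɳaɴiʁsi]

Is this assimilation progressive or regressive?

regressive

The segment that alternates is /g/, which surfaces as [ɣ] when adjacent to /z/.
/g/ is a stop while /z/ is a fricative; the output [ɣ] is a fricative, matching the trigger — so the feature that spreads is manner.
The same holds elsewhere in the data: /ʈ/ → [ʂ] before /ð/ (stop → fricative, matching a fricative); /ɢ/ → [ʁ] before /s/ (stop → fricative, matching a fricative) — only manner changes, and always toward the following segment.
The trigger is the following segment, so the direction is regressive (anticipatory).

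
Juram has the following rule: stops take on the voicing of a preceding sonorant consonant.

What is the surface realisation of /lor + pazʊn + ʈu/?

[lorbazʊnɖu]

/p/ is a voiceless bilabial stop. The preceding trigger /r/ is voiced, so /p/ must become voiced as well.
A voiced bilabial stop is [b], so the surface segment is [b].
The same rule applies at the second boundary: /ʈ/ → [ɖ] next to /n/.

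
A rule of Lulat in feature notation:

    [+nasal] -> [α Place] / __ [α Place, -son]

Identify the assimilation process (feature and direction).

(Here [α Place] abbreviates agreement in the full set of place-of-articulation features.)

The shared variable α links the value of the place features (abbreviated [Place]) on the target to the same value on the neighbouring segment, so place is the feature that assimilates.
Since the environment is written after the underscore, the trigger follows the target; the direction is regressive.

regressive place assimilation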